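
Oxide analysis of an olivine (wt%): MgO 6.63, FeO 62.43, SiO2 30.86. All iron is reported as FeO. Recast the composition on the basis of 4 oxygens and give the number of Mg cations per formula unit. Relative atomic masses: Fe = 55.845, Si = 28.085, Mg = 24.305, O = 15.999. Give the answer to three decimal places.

MgO: 6.63/40.304 = 0.16450 mol → 0.16450 mol Mg, 0.16450 mol O.
FeO: 62.43/71.844 = 0.86897 mol → 0.86897 mol Fe, 0.86897 mol O.
SiO2: 30.86/60.083 = 0.51362 mol → 0.51362 mol Si, 1.02724 mol O.
Total oxygen = 2.06071 mol. Normalization factor = 4/2.06071 = 1.94108.
Mg per 4 O = 0.16450 × 1.94108 = 0.319.

0.319 Mg apfu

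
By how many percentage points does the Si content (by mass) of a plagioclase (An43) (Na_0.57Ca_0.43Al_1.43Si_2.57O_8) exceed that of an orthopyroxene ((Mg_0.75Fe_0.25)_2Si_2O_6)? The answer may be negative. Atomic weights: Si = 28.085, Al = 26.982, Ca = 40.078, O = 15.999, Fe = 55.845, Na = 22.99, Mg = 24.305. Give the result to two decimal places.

First mineral: 72.178 g Si in 269.093 g formula = 26.82 wt% Si.
Second mineral: 56.170 g Si in 216.544 g formula = 25.94 wt% Si.
26.82% − 25.94% gives a difference of 0.88 percentage points.

0.88 percentage points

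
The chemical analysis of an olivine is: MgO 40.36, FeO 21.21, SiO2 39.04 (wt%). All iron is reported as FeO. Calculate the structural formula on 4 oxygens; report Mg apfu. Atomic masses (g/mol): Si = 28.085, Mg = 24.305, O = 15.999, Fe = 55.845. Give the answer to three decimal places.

1.543 Mg apfu

MgO (M=40.304): mol = 1.00139; Mg = 1.00139, O = 1.00139.
FeO (M=71.844): mol = 0.29522; Fe = 0.29522, O = 0.29522.
SiO2 (M=60.083): mol = 0.64977; Si = 0.64977, O = 1.29954.
ΣO = 2.59615; factor = 4/ΣO = 1.54074.
Mg apfu = 1.00139 × 1.54074 = 1.543.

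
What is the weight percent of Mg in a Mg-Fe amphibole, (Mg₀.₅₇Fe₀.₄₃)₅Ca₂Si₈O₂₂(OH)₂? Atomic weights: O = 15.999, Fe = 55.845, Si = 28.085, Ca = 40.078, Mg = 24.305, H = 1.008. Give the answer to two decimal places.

7.87 mass %

Formula mass = 2.85·24.305 + 2.15·55.845 + 2·40.078 + 8·28.085 + 24·15.999 + 2·1.008 = 880.164 g/mol, of which 69.269 g is Mg.
So Mg makes up 69.269/880.164 = 0.0787 of the mass, i.e. 7.87%.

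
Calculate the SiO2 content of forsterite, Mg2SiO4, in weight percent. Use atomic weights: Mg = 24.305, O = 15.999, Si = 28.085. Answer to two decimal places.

42.71 wt%

Molar mass of Mg2SiO4 = 2·24.305 + 1·28.085 + 4·15.999 = 140.691 g/mol.
Each formula unit contains 1 Si, equivalent to 1/1 = 1.0000 mol SiO2.
M(SiO2) = 1×28.085 + 2×15.999 = 60.083 g/mol.
Mass of SiO2 per formula unit = 1.0000 × 60.083 = 60.083 g.
SiO2 wt% = 60.083 / 140.691 × 100 = 42.71%.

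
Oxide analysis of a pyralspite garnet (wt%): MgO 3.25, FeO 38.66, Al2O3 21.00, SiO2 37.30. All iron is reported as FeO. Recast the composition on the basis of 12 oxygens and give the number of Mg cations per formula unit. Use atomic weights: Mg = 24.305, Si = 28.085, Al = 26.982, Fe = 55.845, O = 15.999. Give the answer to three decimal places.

0.390 Mg apfu

MgO (M=40.304): mol = 0.08064; Mg = 0.08064, O = 0.08064.
FeO (M=71.844): mol = 0.53811; Fe = 0.53811, O = 0.53811.
Al2O3 (M=101.961): mol = 0.20596; Al = 0.41192, O = 0.61788.
SiO2 (M=60.083): mol = 0.62081; Si = 0.62081, O = 1.24162.
ΣO = 2.47825; factor = 12/ΣO = 4.84213.
Mg apfu = 0.08064 × 4.84213 = 0.390.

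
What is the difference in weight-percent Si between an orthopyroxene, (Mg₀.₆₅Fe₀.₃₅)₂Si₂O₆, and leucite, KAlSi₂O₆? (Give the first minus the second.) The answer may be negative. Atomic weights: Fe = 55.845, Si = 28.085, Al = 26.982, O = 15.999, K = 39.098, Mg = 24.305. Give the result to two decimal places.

First mineral: 56.170 g Si in 222.852 g formula = 25.21 wt% Si.
Second mineral: 56.170 g Si in 218.244 g formula = 25.74 wt% Si.
25.21% − 25.74% gives a difference of -0.53 percentage points.

-0.53 percentage points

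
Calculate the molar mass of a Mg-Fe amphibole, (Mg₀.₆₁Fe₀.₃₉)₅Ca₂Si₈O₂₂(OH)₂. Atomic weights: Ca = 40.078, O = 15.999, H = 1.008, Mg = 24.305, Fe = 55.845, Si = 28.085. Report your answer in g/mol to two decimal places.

873.86 g/mol

M = 3.05*24.305 + 1.95*55.845 + 2*40.078 + 8*28.085 + 24*15.999 + 2*1.008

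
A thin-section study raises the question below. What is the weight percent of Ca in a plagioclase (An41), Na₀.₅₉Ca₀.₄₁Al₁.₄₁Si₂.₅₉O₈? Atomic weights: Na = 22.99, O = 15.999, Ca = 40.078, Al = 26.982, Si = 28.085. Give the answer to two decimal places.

6.11 mass %

Molar mass of Na₀.₅₉Ca₀.₄₁Al₁.₄₁Si₂.₅₉O₈: 0.59×22.99 + 0.41×40.078 + 1.41×26.982 + 2.59×28.085 + 8×15.999 = 268.773 g/mol.
Mass of Ca per formula unit: 0.41 × 40.078 = 16.432 g.
Weight fraction Ca = 16.432 / 268.773 = 0.0611.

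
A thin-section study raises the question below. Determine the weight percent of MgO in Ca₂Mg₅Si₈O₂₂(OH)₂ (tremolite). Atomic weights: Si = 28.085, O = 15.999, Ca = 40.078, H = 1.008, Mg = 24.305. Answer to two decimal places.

24.81 wt%

Formula mass = 812.353 g/mol.
5 Mg → 5.0000 mol MgO per formula unit; M(MgO) = 40.304, so MgO mass = 201.520 g.
201.520/812.353 × 100 = 24.81 wt%.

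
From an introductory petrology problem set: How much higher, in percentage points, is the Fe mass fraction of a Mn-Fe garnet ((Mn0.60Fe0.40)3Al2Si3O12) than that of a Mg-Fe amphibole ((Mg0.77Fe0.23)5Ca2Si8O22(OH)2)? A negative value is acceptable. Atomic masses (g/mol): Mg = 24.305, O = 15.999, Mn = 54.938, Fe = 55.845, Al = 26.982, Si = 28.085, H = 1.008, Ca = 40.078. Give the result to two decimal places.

First mineral: 67.014 g Fe in 496.109 g formula = 13.51 wt% Fe.
Second mineral: 64.222 g Fe in 848.624 g formula = 7.57 wt% Fe.
13.51% − 7.57% gives a difference of 5.94 percentage points.

5.94 percentage points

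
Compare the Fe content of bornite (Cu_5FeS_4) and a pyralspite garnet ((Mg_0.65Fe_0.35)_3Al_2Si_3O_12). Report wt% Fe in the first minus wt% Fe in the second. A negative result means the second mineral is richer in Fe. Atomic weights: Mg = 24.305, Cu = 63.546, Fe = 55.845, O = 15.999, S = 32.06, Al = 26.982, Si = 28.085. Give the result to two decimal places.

-2.31 percentage points

Fe in Cu_5FeS_4: molar mass 501.815 g/mol; 1×55.845 = 55.845 g → 11.13 wt%.
Fe in (Mg_0.65Fe_0.35)_3Al_2Si_3O_12: molar mass 436.239 g/mol; 1.05×55.845 = 58.637 g → 13.44 wt%.
Difference = 11.13 − 13.44 = -2.31 percentage points.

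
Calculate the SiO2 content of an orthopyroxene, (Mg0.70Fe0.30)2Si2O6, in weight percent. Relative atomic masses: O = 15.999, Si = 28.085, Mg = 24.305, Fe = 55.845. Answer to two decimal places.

54.70 wt%

Molar mass of (Mg0.70Fe0.30)2Si2O6 = 1.40*24.305 + 0.60*55.845 + 2*28.085 + 6*15.999 = 219.698 g/mol.
Each formula unit contains 2 Si, equivalent to 2/1 = 2.0000 mol SiO2.
M(SiO2) = 1×28.085 + 2×15.999 = 60.083 g/mol.
Mass of SiO2 per formula unit = 2.0000 × 60.083 = 120.166 g.
SiO2 wt% = 120.166 / 219.698 × 100 = 54.70%.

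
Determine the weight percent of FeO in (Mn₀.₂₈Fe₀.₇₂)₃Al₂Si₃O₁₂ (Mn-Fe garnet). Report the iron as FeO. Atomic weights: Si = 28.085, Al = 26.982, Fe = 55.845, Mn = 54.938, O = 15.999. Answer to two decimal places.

31.23 wt%

Molar mass of (Mn₀.₂₈Fe₀.₇₂)₃Al₂Si₃O₁₂ = 0.84×54.938 + 2.16×55.845 + 2×26.982 + 3×28.085 + 12×15.999 = 496.980 g/mol.
Each formula unit contains 2.16 Fe, equivalent to 2.16/1 = 2.1600 mol FeO.
M(FeO) = 1×55.845 + 1×15.999 = 71.844 g/mol.
Mass of FeO per formula unit = 2.1600 × 71.844 = 155.183 g.
FeO wt% = 155.183 / 496.980 × 100 = 31.23%.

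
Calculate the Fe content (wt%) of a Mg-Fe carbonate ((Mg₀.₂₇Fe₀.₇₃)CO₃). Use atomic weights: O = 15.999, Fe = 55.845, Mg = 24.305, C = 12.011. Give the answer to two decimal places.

M((Mg₀.₂₇Fe₀.₇₃)CO₃) = 107.337 g/mol.
Fe contributes 0.73 × 55.845 = 40.767 g per mole.
40.767/107.337 = 0.3798 → 37.98%.

37.98 wt%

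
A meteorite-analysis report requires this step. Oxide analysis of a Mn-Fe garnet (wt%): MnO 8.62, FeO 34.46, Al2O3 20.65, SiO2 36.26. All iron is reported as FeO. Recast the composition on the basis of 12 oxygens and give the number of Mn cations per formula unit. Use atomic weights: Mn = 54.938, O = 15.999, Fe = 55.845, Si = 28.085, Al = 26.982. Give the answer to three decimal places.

0.604 Mn apfu

MnO (M=70.937): mol = 0.12152; Mn = 0.12152, O = 0.12152.
FeO (M=71.844): mol = 0.47965; Fe = 0.47965, O = 0.47965.
Al2O3 (M=101.961): mol = 0.20253; Al = 0.40506, O = 0.60759.
SiO2 (M=60.083): mol = 0.60350; Si = 0.60350, O = 1.20700.
ΣO = 2.41576; factor = 12/ΣO = 4.96738.
Mn apfu = 0.12152 × 4.96738 = 0.604.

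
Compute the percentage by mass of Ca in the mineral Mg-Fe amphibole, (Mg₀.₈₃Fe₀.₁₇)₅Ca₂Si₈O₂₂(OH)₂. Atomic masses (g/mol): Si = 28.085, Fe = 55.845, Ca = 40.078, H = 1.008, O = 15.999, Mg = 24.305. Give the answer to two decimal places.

Molar mass of (Mg₀.₈₃Fe₀.₁₇)₅Ca₂Si₈O₂₂(OH)₂: 4.15*24.305 + 0.85*55.845 + 2*40.078 + 8*28.085 + 24*15.999 + 2*1.008 = 839.162 g/mol.
Mass of Ca per formula unit: 2 × 40.078 = 80.156 g.
Weight fraction Ca = 80.156 / 839.162 = 0.0955.

9.55 wt%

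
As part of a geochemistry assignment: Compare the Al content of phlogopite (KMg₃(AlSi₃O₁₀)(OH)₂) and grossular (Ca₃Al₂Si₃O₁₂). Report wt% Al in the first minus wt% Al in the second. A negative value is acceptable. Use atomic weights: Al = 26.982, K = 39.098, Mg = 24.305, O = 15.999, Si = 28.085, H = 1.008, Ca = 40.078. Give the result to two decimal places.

First mineral: 26.982 g Al in 417.254 g formula = 6.47 wt% Al.
Second mineral: 53.964 g Al in 450.441 g formula = 11.98 wt% Al.
6.47% − 11.98% gives a difference of -5.51 percentage points.

-5.51 percentage points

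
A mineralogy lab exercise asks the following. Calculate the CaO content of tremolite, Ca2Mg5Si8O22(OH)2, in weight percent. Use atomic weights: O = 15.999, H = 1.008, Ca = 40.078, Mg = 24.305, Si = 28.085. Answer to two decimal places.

13.81 wt%

Molar mass of Ca2Mg5Si8O22(OH)2 = 2*40.078 + 5*24.305 + 8*28.085 + 24*15.999 + 2*1.008 = 812.353 g/mol.
Each formula unit contains 2 Ca, equivalent to 2/1 = 2.0000 mol CaO.
M(CaO) = 1×40.078 + 1×15.999 = 56.077 g/mol.
Mass of CaO per formula unit = 2.0000 × 56.077 = 112.154 g.
CaO wt% = 112.154 / 812.353 × 100 = 13.81%.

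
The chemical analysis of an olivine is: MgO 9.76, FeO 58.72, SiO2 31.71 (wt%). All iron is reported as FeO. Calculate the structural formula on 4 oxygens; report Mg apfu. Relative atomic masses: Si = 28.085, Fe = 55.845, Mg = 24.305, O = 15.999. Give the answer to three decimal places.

9.76 wt% MgO ÷ 40.304 g/mol = 0.24216 mol, giving 0.24216 Mg and 0.24216 O.
58.72 wt% FeO ÷ 71.844 g/mol = 0.81733 mol, giving 0.81733 Fe and 0.81733 O.
31.71 wt% SiO2 ÷ 60.083 g/mol = 0.52777 mol, giving 0.52777 Si and 1.05554 O.
Oxygen sums to 2.11503; scaling by 4/2.11503 = 1.89123 puts the formula on 4 O.
Mg: 0.24216 × 1.89123 = 0.458 atoms per formula unit.

0.458 Mg apfu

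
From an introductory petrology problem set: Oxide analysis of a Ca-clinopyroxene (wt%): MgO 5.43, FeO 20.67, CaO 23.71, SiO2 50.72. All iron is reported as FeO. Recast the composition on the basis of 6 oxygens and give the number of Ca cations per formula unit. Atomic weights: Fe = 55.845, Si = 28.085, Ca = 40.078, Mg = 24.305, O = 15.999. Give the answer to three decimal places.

1.001 Ca apfu

MgO: 5.43/40.304 = 0.13473 mol → 0.13473 mol Mg, 0.13473 mol O.
FeO: 20.67/71.844 = 0.28771 mol → 0.28771 mol Fe, 0.28771 mol O.
CaO: 23.71/56.077 = 0.42281 mol → 0.42281 mol Ca, 0.42281 mol O.
SiO2: 50.72/60.083 = 0.84417 mol → 0.84417 mol Si, 1.68834 mol O.
Total oxygen = 2.53359 mol. Normalization factor = 6/2.53359 = 2.36818.
Ca per 6 O = 0.42281 × 2.36818 = 1.001.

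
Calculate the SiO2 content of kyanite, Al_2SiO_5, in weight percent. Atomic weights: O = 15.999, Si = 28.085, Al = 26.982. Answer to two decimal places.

37.08 wt%

Formula mass = 162.044 g/mol.
1 Si → 1.0000 mol SiO2 per formula unit; M(SiO2) = 60.083, so SiO2 mass = 60.083 g.
60.083/162.044 × 100 = 37.08 wt%.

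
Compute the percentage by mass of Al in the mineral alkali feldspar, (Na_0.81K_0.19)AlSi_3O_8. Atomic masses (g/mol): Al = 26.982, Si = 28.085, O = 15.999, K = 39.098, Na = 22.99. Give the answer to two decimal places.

Formula mass = 0.81·22.99 + 0.19·39.098 + 1·26.982 + 3·28.085 + 8·15.999 = 265.280 g/mol, of which 26.982 g is Al.
So Al makes up 26.982/265.280 = 0.1017 of the mass, i.e. 10.17%.

10.17 wt%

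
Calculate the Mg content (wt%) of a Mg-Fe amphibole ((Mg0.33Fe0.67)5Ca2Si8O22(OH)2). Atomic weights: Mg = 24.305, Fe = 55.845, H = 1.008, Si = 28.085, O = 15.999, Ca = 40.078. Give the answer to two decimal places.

4.37 wt%

M((Mg0.33Fe0.67)5Ca2Si8O22(OH)2) = 918.012 g/mol.
Mg contributes 1.65 × 24.305 = 40.103 g per mole.
40.103/918.012 = 0.0437 → 4.37%.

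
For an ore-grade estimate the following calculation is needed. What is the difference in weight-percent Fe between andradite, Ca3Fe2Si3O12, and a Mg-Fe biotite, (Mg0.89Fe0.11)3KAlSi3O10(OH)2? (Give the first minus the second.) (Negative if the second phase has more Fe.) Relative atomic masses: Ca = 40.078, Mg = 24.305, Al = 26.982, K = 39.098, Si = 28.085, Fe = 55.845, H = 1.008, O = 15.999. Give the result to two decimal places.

Fe in Ca3Fe2Si3O12: molar mass 508.167 g/mol; 2×55.845 = 111.690 g → 21.98 wt%.
Fe in (Mg0.89Fe0.11)3KAlSi3O10(OH)2: molar mass 427.662 g/mol; 0.33×55.845 = 18.429 g → 4.31 wt%.
Difference = 21.98 − 4.31 = 17.67 percentage points.

17.67 percentage points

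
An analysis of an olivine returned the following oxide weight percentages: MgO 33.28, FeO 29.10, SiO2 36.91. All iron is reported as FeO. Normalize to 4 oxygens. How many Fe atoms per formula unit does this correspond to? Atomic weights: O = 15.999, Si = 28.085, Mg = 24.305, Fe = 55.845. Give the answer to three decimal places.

33.28 wt% MgO ÷ 40.304 g/mol = 0.82572 mol, giving 0.82572 Mg and 0.82572 O.
29.10 wt% FeO ÷ 71.844 g/mol = 0.40504 mol, giving 0.40504 Fe and 0.40504 O.
36.91 wt% SiO2 ÷ 60.083 g/mol = 0.61432 mol, giving 0.61432 Si and 1.22864 O.
Oxygen sums to 2.45940; scaling by 4/2.45940 = 1.62641 puts the formula on 4 O.
Fe: 0.40504 × 1.62641 = 0.659 atoms per formula unit.

0.659 Fe apfu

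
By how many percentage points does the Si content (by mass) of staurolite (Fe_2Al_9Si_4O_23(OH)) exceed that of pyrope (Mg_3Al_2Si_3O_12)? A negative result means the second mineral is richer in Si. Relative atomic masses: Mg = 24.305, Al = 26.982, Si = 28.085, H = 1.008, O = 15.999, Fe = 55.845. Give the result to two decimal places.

M(Fe_2Al_9Si_4O_23(OH)) = 851.852 g/mol, so wt% Si = 112.340/851.852 × 100 = 13.19%.
M(Mg_3Al_2Si_3O_12) = 403.122 g/mol, so wt% Si = 84.255/403.122 × 100 = 20.90%.
13.19 − 20.90 = -7.71 pp.

-7.71 percentage points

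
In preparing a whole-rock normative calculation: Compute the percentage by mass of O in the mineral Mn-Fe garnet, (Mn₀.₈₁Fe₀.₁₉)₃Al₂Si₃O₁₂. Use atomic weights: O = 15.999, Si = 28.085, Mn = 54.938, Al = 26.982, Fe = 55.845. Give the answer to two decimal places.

38.74 wt%

Formula mass = 2.43×54.938 + 0.57×55.845 + 2×26.982 + 3×28.085 + 12×15.999 = 495.538 g/mol, of which 191.988 g is O.
So O makes up 191.988/495.538 = 0.3874 of the mass, i.e. 38.74%.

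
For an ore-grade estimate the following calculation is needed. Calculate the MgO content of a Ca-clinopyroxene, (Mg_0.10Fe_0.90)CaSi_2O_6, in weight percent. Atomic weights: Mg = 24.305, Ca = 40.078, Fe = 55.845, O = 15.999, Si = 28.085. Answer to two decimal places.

Formula mass = 244.933 g/mol.
0.10 Mg → 0.1000 mol MgO per formula unit; M(MgO) = 40.304, so MgO mass = 4.030 g.
4.030/244.933 × 100 = 1.65 wt%.

1.65 wt%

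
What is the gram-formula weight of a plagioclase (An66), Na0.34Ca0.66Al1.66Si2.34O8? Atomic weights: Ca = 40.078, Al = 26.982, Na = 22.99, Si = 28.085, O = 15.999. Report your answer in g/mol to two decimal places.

M = 0.34·22.99 + 0.66·40.078 + 1.66·26.982 + 2.34·28.085 + 8·15.999

272.77 g/mol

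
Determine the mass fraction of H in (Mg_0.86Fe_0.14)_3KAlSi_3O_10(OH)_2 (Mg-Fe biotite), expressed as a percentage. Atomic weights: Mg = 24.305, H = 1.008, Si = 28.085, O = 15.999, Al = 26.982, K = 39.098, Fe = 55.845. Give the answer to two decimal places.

M((Mg_0.86Fe_0.14)_3KAlSi_3O_10(OH)_2) = 430.501 g/mol.
H contributes 2 × 1.008 = 2.016 g per mole.
2.016/430.501 = 0.0047 → 0.47%.

0.47 weight percent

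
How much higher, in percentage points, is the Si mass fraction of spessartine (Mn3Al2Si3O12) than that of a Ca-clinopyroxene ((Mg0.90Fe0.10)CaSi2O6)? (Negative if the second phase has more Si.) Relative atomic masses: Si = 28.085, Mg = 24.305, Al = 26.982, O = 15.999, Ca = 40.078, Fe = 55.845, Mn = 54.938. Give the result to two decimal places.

-8.55 percentage points

Si in Mn3Al2Si3O12: molar mass 495.021 g/mol; 3×28.085 = 84.255 g → 17.02 wt%.
Si in (Mg0.90Fe0.10)CaSi2O6: molar mass 219.701 g/mol; 2×28.085 = 56.170 g → 25.57 wt%.
Difference = 17.02 − 25.57 = -8.55 percentage points.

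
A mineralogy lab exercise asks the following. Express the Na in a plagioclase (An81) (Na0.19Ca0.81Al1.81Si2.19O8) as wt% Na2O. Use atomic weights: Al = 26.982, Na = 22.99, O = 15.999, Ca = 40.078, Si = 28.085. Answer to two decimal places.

2.14 wt%

M(Na0.19Ca0.81Al1.81Si2.19O8) = 275.167 g/mol; M(Na2O) = 61.979 g/mol.
Moles Na2O per formula unit = 0.19 Na ÷ 2 = 0.0950.
Na2O fraction = (0.0950 × 61.979) / 275.167 = 5.888/275.167 = 0.0214.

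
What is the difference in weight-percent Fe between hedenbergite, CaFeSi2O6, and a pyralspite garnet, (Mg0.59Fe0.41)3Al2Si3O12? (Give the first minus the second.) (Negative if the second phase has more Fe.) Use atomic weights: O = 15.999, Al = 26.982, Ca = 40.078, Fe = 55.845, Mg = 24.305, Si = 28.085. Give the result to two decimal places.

Fe in CaFeSi2O6: molar mass 248.087 g/mol; 1×55.845 = 55.845 g → 22.51 wt%.
Fe in (Mg0.59Fe0.41)3Al2Si3O12: molar mass 441.916 g/mol; 1.23×55.845 = 68.689 g → 15.54 wt%.
Difference = 22.51 − 15.54 = 6.97 percentage points.

6.97 percentage points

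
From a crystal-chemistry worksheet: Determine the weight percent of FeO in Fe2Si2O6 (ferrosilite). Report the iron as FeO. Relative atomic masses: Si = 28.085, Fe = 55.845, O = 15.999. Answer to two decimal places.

54.46 wt%

Molar mass of Fe2Si2O6 = 2·55.845 + 2·28.085 + 6·15.999 = 263.854 g/mol.
Each formula unit contains 2 Fe, equivalent to 2/1 = 2.0000 mol FeO.
M(FeO) = 1×55.845 + 1×15.999 = 71.844 g/mol.
Mass of FeO per formula unit = 2.0000 × 71.844 = 143.688 g.
FeO wt% = 143.688 / 263.854 × 100 = 54.46%.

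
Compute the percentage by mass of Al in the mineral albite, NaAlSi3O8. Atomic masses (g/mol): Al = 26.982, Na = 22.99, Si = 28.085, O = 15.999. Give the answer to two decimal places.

10.29 weight percent

Molar mass of NaAlSi3O8: 1×22.99 + 1×26.982 + 3×28.085 + 8×15.999 = 262.219 g/mol.
Mass of Al per formula unit: 1 × 26.982 = 26.982 g.
Weight fraction Al = 26.982 / 262.219 = 0.1029.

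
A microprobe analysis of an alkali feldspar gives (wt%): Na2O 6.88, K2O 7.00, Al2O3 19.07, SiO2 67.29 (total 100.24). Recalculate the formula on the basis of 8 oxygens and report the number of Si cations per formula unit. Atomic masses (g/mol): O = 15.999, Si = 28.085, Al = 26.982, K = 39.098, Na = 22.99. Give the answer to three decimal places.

Na2O: 6.88/61.979 = 0.11101 mol → 0.22202 mol Na, 0.11101 mol O.
K2O: 7.00/94.195 = 0.07431 mol → 0.14862 mol K, 0.07431 mol O.
Al2O3: 19.07/101.961 = 0.18703 mol → 0.37406 mol Al, 0.56109 mol O.
SiO2: 67.29/60.083 = 1.11995 mol → 1.11995 mol Si, 2.23990 mol O.
Total oxygen = 2.98631 mol. Normalization factor = 8/2.98631 = 2.67889.
Si per 8 O = 1.11995 × 2.67889 = 3.000.

3.000 Si apfu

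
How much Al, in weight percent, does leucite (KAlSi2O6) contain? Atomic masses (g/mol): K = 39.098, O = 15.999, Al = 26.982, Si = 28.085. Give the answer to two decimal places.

M(KAlSi2O6) = 218.244 g/mol.
Al contributes 1 × 26.982 = 26.982 g per mole.
26.982/218.244 = 0.1236 → 12.36%.

12.36 weight percent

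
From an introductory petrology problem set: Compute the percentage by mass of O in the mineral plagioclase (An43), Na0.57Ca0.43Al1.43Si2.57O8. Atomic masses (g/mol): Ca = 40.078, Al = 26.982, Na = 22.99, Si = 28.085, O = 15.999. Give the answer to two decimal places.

M(Na0.57Ca0.43Al1.43Si2.57O8) = 269.093 g/mol.
O contributes 8 × 15.999 = 127.992 g per mole.
127.992/269.093 = 0.4756 → 47.56%.

47.56 weight percent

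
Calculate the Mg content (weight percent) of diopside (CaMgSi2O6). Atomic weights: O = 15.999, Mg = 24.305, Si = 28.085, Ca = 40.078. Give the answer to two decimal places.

11.22 weight percent

M(CaMgSi2O6) = 216.547 g/mol.
Mg contributes 1 × 24.305 = 24.305 g per mole.
24.305/216.547 = 0.1122 → 11.22%.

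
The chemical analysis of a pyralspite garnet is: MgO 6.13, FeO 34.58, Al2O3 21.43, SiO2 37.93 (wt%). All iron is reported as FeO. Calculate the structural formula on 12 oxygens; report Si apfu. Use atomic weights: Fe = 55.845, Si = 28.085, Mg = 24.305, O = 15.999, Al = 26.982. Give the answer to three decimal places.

2.998 Si apfu

6.13 wt% MgO ÷ 40.304 g/mol = 0.15209 mol, giving 0.15209 Mg and 0.15209 O.
34.58 wt% FeO ÷ 71.844 g/mol = 0.48132 mol, giving 0.48132 Fe and 0.48132 O.
21.43 wt% Al2O3 ÷ 101.961 g/mol = 0.21018 mol, giving 0.42036 Al and 0.63054 O.
37.93 wt% SiO2 ÷ 60.083 g/mol = 0.63129 mol, giving 0.63129 Si and 1.26258 O.
Oxygen sums to 2.52653; scaling by 12/2.52653 = 4.74960 puts the formula on 12 O.
Si: 0.63129 × 4.74960 = 2.998 atoms per formula unit.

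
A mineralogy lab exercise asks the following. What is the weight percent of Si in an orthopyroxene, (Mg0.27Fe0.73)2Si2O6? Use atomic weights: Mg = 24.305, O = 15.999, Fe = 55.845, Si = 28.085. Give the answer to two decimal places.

22.76 mass %

M((Mg0.27Fe0.73)2Si2O6) = 246.822 g/mol.
Si contributes 2 × 28.085 = 56.170 g per mole.
56.170/246.822 = 0.2276 → 22.76%.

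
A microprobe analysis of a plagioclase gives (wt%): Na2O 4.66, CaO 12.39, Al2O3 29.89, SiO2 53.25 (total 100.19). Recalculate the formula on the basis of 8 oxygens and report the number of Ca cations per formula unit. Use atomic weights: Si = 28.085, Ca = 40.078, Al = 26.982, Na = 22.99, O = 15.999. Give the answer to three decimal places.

0.600 Ca apfu

Na2O: 4.66/61.979 = 0.07519 mol → 0.15038 mol Na, 0.07519 mol O.
CaO: 12.39/56.077 = 0.22095 mol → 0.22095 mol Ca, 0.22095 mol O.
Al2O3: 29.89/101.961 = 0.29315 mol → 0.58630 mol Al, 0.87945 mol O.
SiO2: 53.25/60.083 = 0.88627 mol → 0.88627 mol Si, 1.77254 mol O.
Total oxygen = 2.94813 mol. Normalization factor = 8/2.94813 = 2.71358.
Ca per 8 O = 0.22095 × 2.71358 = 0.600.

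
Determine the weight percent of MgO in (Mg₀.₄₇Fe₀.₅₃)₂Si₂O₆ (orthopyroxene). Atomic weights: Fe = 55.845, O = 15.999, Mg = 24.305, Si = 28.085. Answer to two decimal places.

16.18 wt%

M((Mg₀.₄₇Fe₀.₅₃)₂Si₂O₆) = 234.206 g/mol; M(MgO) = 40.304 g/mol.
Moles MgO per formula unit = 0.94 Mg ÷ 1 = 0.9400.
MgO fraction = (0.9400 × 40.304) / 234.206 = 37.886/234.206 = 0.1618.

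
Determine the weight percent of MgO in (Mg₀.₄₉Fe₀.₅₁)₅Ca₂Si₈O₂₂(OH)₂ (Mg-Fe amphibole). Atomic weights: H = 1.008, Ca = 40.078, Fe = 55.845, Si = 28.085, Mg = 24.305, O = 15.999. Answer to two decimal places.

11.06 wt%

Molar mass of (Mg₀.₄₉Fe₀.₅₁)₅Ca₂Si₈O₂₂(OH)₂ = 2.45*24.305 + 2.55*55.845 + 2*40.078 + 8*28.085 + 24*15.999 + 2*1.008 = 892.780 g/mol.
Each formula unit contains 2.45 Mg, equivalent to 2.45/1 = 2.4500 mol MgO.
M(MgO) = 1×24.305 + 1×15.999 = 40.304 g/mol.
Mass of MgO per formula unit = 2.4500 × 40.304 = 98.745 g.
MgO wt% = 98.745 / 892.780 × 100 = 11.06%.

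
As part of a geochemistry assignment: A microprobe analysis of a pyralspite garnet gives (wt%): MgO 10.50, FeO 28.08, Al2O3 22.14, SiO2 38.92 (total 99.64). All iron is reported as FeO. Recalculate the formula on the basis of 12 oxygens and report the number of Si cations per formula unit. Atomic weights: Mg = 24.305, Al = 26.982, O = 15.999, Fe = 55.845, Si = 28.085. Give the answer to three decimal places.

MgO (M=40.304): mol = 0.26052; Mg = 0.26052, O = 0.26052.
FeO (M=71.844): mol = 0.39085; Fe = 0.39085, O = 0.39085.
Al2O3 (M=101.961): mol = 0.21714; Al = 0.43428, O = 0.65142.
SiO2 (M=60.083): mol = 0.64777; Si = 0.64777, O = 1.29554.
ΣO = 2.59833; factor = 12/ΣO = 4.61835.
Si apfu = 0.64777 × 4.61835 = 2.992.

2.992 Si apfu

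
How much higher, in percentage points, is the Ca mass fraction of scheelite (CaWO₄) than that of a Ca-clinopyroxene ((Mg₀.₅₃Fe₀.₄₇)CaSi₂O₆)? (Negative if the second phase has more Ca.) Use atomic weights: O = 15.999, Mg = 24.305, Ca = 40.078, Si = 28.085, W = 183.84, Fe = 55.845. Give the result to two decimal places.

M(CaWO₄) = 287.914 g/mol, so wt% Ca = 40.078/287.914 × 100 = 13.92%.
M((Mg₀.₅₃Fe₀.₄₇)CaSi₂O₆) = 231.371 g/mol, so wt% Ca = 40.078/231.371 × 100 = 17.32%.
13.92 − 17.32 = -3.40 pp.

-3.40 percentage points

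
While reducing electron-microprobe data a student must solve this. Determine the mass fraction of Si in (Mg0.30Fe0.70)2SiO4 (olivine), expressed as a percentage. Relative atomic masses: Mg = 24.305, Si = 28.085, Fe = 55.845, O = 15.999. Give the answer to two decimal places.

M((Mg0.30Fe0.70)2SiO4) = 184.847 g/mol.
Si contributes 1 × 28.085 = 28.085 g per mole.
28.085/184.847 = 0.1519 → 15.19%.

15.19 weight percent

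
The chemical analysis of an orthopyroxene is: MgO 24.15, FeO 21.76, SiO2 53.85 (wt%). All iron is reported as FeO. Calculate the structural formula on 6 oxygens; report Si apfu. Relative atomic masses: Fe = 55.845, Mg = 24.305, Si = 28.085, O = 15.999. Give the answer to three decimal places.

1.996 Si apfu

MgO: 24.15/40.304 = 0.59920 mol → 0.59920 mol Mg, 0.59920 mol O.
FeO: 21.76/71.844 = 0.30288 mol → 0.30288 mol Fe, 0.30288 mol O.
SiO2: 53.85/60.083 = 0.89626 mol → 0.89626 mol Si, 1.79252 mol O.
Total oxygen = 2.69460 mol. Normalization factor = 6/2.69460 = 2.22668.
Si per 6 O = 0.89626 × 2.22668 = 1.996.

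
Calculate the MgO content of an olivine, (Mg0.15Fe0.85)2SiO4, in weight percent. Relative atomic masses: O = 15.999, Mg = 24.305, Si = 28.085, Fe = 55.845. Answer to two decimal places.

Molar mass of (Mg0.15Fe0.85)2SiO4 = 0.30·24.305 + 1.70·55.845 + 1·28.085 + 4·15.999 = 194.309 g/mol.
Each formula unit contains 0.30 Mg, equivalent to 0.30/1 = 0.3000 mol MgO.
M(MgO) = 1×24.305 + 1×15.999 = 40.304 g/mol.
Mass of MgO per formula unit = 0.3000 × 40.304 = 12.091 g.
MgO wt% = 12.091 / 194.309 × 100 = 6.22%.

6.22 wt%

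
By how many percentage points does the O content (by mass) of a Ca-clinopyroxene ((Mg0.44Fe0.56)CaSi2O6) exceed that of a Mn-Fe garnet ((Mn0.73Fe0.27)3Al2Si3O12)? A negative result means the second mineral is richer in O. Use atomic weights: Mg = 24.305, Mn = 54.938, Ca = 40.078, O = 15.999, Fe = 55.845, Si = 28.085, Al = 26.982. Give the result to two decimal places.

2.26 percentage points

O in (Mg0.44Fe0.56)CaSi2O6: molar mass 234.209 g/mol; 6×15.999 = 95.994 g → 40.99 wt%.
O in (Mn0.73Fe0.27)3Al2Si3O12: molar mass 495.756 g/mol; 12×15.999 = 191.988 g → 38.73 wt%.
Difference = 40.99 − 38.73 = 2.26 percentage points.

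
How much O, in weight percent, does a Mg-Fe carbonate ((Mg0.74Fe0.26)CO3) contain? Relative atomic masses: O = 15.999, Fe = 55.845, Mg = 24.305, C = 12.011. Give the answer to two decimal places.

Molar mass of (Mg0.74Fe0.26)CO3: 0.74×24.305 + 0.26×55.845 + 1×12.011 + 3×15.999 = 92.513 g/mol.
Mass of O per formula unit: 3 × 15.999 = 47.997 g.
Weight fraction O = 47.997 / 92.513 = 0.5188.

51.88 weight percent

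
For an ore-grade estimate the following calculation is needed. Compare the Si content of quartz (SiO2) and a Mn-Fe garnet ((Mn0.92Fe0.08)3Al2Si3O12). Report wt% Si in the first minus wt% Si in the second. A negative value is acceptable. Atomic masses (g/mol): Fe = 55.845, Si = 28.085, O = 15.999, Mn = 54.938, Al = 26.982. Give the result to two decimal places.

M(SiO2) = 60.083 g/mol, so wt% Si = 28.085/60.083 × 100 = 46.74%.
M((Mn0.92Fe0.08)3Al2Si3O12) = 495.239 g/mol, so wt% Si = 84.255/495.239 × 100 = 17.01%.
46.74 − 17.01 = 29.73 pp.

29.73 percentage points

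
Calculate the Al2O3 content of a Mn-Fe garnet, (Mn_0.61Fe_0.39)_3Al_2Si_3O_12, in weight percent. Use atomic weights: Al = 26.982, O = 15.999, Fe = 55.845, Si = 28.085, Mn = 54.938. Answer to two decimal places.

20.55 wt%

Molar mass of (Mn_0.61Fe_0.39)_3Al_2Si_3O_12 = 1.83·54.938 + 1.17·55.845 + 2·26.982 + 3·28.085 + 12·15.999 = 496.082 g/mol.
Each formula unit contains 2 Al, equivalent to 2/2 = 1.0000 mol Al2O3.
M(Al2O3) = 2×26.982 + 3×15.999 = 101.961 g/mol.
Mass of Al2O3 per formula unit = 1.0000 × 101.961 = 101.961 g.
Al2O3 wt% = 101.961 / 496.082 × 100 = 20.55%.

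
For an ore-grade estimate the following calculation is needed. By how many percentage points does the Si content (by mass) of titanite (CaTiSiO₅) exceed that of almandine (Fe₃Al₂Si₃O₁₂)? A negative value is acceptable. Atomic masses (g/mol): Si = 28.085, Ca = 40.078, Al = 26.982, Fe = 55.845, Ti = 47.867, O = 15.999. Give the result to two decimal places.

-2.60 percentage points

M(CaTiSiO₅) = 196.025 g/mol, so wt% Si = 28.085/196.025 × 100 = 14.33%.
M(Fe₃Al₂Si₃O₁₂) = 497.742 g/mol, so wt% Si = 84.255/497.742 × 100 = 16.93%.
14.33 − 16.93 = -2.60 pp.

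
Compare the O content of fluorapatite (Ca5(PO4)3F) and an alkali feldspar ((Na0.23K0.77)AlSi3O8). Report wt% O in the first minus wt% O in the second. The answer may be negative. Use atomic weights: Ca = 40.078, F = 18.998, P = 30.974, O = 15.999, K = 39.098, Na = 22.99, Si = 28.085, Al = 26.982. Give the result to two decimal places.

M(Ca5(PO4)3F) = 504.298 g/mol, so wt% O = 191.988/504.298 × 100 = 38.07%.
M((Na0.23K0.77)AlSi3O8) = 274.622 g/mol, so wt% O = 127.992/274.622 × 100 = 46.61%.
38.07 − 46.61 = -8.54 pp.

-8.54 percentage points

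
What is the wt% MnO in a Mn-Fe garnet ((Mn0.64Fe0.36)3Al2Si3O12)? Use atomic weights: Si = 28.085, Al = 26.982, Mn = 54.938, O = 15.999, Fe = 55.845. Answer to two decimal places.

Formula mass = 496.001 g/mol.
1.92 Mn → 1.9200 mol MnO per formula unit; M(MnO) = 70.937, so MnO mass = 136.199 g.
136.199/496.001 × 100 = 27.46 wt%.

27.46 wt%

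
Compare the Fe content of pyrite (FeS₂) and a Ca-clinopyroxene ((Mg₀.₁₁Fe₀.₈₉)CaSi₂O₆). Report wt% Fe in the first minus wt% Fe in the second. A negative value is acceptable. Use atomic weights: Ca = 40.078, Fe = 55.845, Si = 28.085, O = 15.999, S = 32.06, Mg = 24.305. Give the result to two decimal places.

26.23 percentage points

M(FeS₂) = 119.965 g/mol, so wt% Fe = 55.845/119.965 × 100 = 46.55%.
M((Mg₀.₁₁Fe₀.₈₉)CaSi₂O₆) = 244.618 g/mol, so wt% Fe = 49.702/244.618 × 100 = 20.32%.
46.55 − 20.32 = 26.23 pp.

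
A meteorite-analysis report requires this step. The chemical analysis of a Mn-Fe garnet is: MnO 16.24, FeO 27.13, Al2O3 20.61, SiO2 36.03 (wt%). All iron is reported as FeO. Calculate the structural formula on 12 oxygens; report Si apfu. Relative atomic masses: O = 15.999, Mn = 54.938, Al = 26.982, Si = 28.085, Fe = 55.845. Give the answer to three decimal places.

2.983 Si apfu

MnO: 16.24/70.937 = 0.22894 mol → 0.22894 mol Mn, 0.22894 mol O.
FeO: 27.13/71.844 = 0.37762 mol → 0.37762 mol Fe, 0.37762 mol O.
Al2O3: 20.61/101.961 = 0.20214 mol → 0.40428 mol Al, 0.60642 mol O.
SiO2: 36.03/60.083 = 0.59967 mol → 0.59967 mol Si, 1.19934 mol O.
Total oxygen = 2.41232 mol. Normalization factor = 12/2.41232 = 4.97446.
Si per 12 O = 0.59967 × 4.97446 = 2.983.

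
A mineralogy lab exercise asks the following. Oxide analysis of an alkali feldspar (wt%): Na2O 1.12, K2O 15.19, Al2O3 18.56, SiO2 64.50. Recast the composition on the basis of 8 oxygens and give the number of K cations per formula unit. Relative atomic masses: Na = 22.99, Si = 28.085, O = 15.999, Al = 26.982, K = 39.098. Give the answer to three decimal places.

Na2O (M=61.979): mol = 0.01807; Na = 0.03614, O = 0.01807.
K2O (M=94.195): mol = 0.16126; K = 0.32252, O = 0.16126.
Al2O3 (M=101.961): mol = 0.18203; Al = 0.36406, O = 0.54609.
SiO2 (M=60.083): mol = 1.07351; Si = 1.07351, O = 2.14702.
ΣO = 2.87244; factor = 8/ΣO = 2.78509.
K apfu = 0.32252 × 2.78509 = 0.898.

0.898 K apfu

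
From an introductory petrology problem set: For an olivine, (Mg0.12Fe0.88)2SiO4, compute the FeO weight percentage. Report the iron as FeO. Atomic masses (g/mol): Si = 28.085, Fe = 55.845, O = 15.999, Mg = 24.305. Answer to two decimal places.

Molar mass of (Mg0.12Fe0.88)2SiO4 = 0.24*24.305 + 1.76*55.845 + 1*28.085 + 4*15.999 = 196.201 g/mol.
Each formula unit contains 1.76 Fe, equivalent to 1.76/1 = 1.7600 mol FeO.
M(FeO) = 1×55.845 + 1×15.999 = 71.844 g/mol.
Mass of FeO per formula unit = 1.7600 × 71.844 = 126.445 g.
FeO wt% = 126.445 / 196.201 × 100 = 64.45%.

64.45 wt%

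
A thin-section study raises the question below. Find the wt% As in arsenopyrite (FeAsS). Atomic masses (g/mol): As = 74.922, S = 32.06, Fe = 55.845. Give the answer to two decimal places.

M(FeAsS) = 162.827 g/mol.
As contributes 1 × 74.922 = 74.922 g per mole.
74.922/162.827 = 0.4601 → 46.01%.

46.01 wt%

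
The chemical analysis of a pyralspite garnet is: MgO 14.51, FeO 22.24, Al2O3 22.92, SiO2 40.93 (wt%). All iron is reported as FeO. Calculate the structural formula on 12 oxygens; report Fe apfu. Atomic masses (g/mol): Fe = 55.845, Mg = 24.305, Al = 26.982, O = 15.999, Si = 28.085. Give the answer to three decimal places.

MgO: 14.51/40.304 = 0.36001 mol → 0.36001 mol Mg, 0.36001 mol O.
FeO: 22.24/71.844 = 0.30956 mol → 0.30956 mol Fe, 0.30956 mol O.
Al2O3: 22.92/101.961 = 0.22479 mol → 0.44958 mol Al, 0.67437 mol O.
SiO2: 40.93/60.083 = 0.68122 mol → 0.68122 mol Si, 1.36244 mol O.
Total oxygen = 2.70638 mol. Normalization factor = 12/2.70638 = 4.43397.
Fe per 12 O = 0.30956 × 4.43397 = 1.373.

1.373 Fe apfu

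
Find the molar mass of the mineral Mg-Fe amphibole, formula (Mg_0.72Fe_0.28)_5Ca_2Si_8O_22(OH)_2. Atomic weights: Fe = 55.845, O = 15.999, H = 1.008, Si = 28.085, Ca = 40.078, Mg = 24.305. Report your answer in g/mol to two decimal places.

Mg: 3.60 × 24.305 = 87.4980
Fe: 1.40 × 55.845 = 78.1830
Ca: 2 × 40.078 = 80.1560
Si: 8 × 28.085 = 224.6800
O: 24 × 15.999 = 383.9760
H: 2 × 1.008 = 2.0160
Summing the contributions gives the formula mass.

856.51 g/mol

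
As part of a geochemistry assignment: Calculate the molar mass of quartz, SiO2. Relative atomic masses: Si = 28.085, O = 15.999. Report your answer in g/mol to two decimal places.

60.08 g/mol

The formula mass is the sum 1*28.085 + 2*15.999.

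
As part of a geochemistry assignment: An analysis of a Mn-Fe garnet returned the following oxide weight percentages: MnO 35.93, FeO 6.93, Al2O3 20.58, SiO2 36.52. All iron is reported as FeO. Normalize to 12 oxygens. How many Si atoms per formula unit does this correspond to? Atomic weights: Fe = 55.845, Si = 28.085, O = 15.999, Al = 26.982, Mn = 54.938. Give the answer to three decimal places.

MnO (M=70.937): mol = 0.50651; Mn = 0.50651, O = 0.50651.
FeO (M=71.844): mol = 0.09646; Fe = 0.09646, O = 0.09646.
Al2O3 (M=101.961): mol = 0.20184; Al = 0.40368, O = 0.60552.
SiO2 (M=60.083): mol = 0.60783; Si = 0.60783, O = 1.21566.
ΣO = 2.42415; factor = 12/ΣO = 4.95019.
Si apfu = 0.60783 × 4.95019 = 3.009.

3.009 Si apfu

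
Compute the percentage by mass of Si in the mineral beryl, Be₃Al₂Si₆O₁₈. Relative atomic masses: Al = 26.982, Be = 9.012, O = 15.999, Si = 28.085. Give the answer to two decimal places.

31.35 weight percent

Formula mass = 3*9.012 + 2*26.982 + 6*28.085 + 18*15.999 = 537.492 g/mol, of which 168.510 g is Si.
So Si makes up 168.510/537.492 = 0.3135 of the mass, i.e. 31.35%.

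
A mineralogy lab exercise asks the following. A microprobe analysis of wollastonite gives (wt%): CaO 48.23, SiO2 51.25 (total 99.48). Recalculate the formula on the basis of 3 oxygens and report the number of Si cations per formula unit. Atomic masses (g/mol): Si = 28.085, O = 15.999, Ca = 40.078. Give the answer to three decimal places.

CaO: 48.23/56.077 = 0.86007 mol → 0.86007 mol Ca, 0.86007 mol O.
SiO2: 51.25/60.083 = 0.85299 mol → 0.85299 mol Si, 1.70598 mol O.
Total oxygen = 2.56605 mol. Normalization factor = 3/2.56605 = 1.16911.
Si per 3 O = 0.85299 × 1.16911 = 0.997.

0.997 Si apfu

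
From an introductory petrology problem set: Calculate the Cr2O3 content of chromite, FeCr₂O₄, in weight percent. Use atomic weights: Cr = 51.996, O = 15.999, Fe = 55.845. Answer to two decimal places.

M(FeCr₂O₄) = 223.833 g/mol; M(Cr2O3) = 151.989 g/mol.
Moles Cr2O3 per formula unit = 2 Cr ÷ 2 = 1.0000.
Cr2O3 fraction = (1.0000 × 151.989) / 223.833 = 151.989/223.833 = 0.6790.

67.90 wt%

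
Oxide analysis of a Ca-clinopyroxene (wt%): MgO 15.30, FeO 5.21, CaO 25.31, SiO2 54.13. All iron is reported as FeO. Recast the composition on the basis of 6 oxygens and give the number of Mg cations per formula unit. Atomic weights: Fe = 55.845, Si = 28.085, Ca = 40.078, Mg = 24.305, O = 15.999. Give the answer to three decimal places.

MgO: 15.30/40.304 = 0.37961 mol → 0.37961 mol Mg, 0.37961 mol O.
FeO: 5.21/71.844 = 0.07252 mol → 0.07252 mol Fe, 0.07252 mol O.
CaO: 25.31/56.077 = 0.45134 mol → 0.45134 mol Ca, 0.45134 mol O.
SiO2: 54.13/60.083 = 0.90092 mol → 0.90092 mol Si, 1.80184 mol O.
Total oxygen = 2.70531 mol. Normalization factor = 6/2.70531 = 2.21786.
Mg per 6 O = 0.37961 × 2.21786 = 0.842.

0.842 Mg apfu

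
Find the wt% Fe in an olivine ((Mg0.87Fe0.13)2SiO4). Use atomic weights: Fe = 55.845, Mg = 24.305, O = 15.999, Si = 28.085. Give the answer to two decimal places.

Formula mass = 1.74*24.305 + 0.26*55.845 + 1*28.085 + 4*15.999 = 148.891 g/mol, of which 14.520 g is Fe.
So Fe makes up 14.520/148.891 = 0.0975 of the mass, i.e. 9.75%.

9.75 weight percent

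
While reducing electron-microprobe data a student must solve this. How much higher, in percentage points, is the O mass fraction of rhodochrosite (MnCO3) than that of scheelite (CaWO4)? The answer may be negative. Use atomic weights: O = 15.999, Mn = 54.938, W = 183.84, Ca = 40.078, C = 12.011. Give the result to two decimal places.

O in MnCO3: molar mass 114.946 g/mol; 3×15.999 = 47.997 g → 41.76 wt%.
O in CaWO4: molar mass 287.914 g/mol; 4×15.999 = 63.996 g → 22.23 wt%.
Difference = 41.76 − 22.23 = 19.53 percentage points.

19.53 percentage points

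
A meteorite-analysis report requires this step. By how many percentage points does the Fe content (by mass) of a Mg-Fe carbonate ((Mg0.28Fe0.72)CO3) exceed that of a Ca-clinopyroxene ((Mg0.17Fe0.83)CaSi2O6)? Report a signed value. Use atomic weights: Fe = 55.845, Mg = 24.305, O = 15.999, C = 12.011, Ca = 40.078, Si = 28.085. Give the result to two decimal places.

18.47 percentage points

Fe in (Mg0.28Fe0.72)CO3: molar mass 107.022 g/mol; 0.72×55.845 = 40.208 g → 37.57 wt%.
Fe in (Mg0.17Fe0.83)CaSi2O6: molar mass 242.725 g/mol; 0.83×55.845 = 46.351 g → 19.10 wt%.
Difference = 37.57 − 19.10 = 18.47 percentage points.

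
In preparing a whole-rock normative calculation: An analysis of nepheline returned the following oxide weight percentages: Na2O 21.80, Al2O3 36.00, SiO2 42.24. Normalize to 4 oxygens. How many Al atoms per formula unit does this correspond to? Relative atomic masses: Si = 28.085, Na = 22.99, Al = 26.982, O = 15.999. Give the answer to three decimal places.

Na2O (M=61.979): mol = 0.35173; Na = 0.70346, O = 0.35173.
Al2O3 (M=101.961): mol = 0.35308; Al = 0.70616, O = 1.05924.
SiO2 (M=60.083): mol = 0.70303; Si = 0.70303, O = 1.40606.
ΣO = 2.81703; factor = 4/ΣO = 1.41994.
Al apfu = 0.70616 × 1.41994 = 1.003.

1.003 Al apfu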